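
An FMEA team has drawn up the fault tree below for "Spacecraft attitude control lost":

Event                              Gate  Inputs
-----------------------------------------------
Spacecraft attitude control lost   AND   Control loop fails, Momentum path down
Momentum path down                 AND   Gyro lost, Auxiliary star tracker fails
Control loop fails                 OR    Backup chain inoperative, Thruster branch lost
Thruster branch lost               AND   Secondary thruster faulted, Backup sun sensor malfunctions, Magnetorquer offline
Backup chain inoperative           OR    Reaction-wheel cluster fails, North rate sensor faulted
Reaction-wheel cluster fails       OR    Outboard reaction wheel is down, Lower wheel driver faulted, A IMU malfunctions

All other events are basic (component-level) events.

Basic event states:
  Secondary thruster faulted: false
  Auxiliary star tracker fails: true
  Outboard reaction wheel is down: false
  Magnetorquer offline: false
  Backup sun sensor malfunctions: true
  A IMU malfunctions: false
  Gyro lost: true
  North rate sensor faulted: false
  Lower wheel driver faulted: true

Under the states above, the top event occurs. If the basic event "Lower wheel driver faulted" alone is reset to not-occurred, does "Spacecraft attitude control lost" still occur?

No

Counterfactual: set "Lower wheel driver faulted" to not occurred.
Reaction-wheel cluster fails [OR]: Outboard reaction wheel is down=not, Lower wheel driver faulted=not, A IMU malfunctions=not → no input occurs → does not occur.
Backup chain inoperative [OR]: Reaction-wheel cluster fails=not, North rate sensor faulted=not → no input occurs → does not occur.
Thruster branch lost [AND]: Secondary thruster faulted=not, Backup sun sensor malfunctions=occurs, Magnetorquer offline=not → not all inputs occur → does not occur.
Control loop fails [OR]: Backup chain inoperative=not, Thruster branch lost=not → no input occurs → does not occur.
Momentum path down [AND]: Gyro lost=occurs, Auxiliary star tracker fails=occurs → all inputs occur → occurs.
Spacecraft attitude control lost [AND]: Control loop fails=not, Momentum path down=occurs → not all inputs occur → does not occur.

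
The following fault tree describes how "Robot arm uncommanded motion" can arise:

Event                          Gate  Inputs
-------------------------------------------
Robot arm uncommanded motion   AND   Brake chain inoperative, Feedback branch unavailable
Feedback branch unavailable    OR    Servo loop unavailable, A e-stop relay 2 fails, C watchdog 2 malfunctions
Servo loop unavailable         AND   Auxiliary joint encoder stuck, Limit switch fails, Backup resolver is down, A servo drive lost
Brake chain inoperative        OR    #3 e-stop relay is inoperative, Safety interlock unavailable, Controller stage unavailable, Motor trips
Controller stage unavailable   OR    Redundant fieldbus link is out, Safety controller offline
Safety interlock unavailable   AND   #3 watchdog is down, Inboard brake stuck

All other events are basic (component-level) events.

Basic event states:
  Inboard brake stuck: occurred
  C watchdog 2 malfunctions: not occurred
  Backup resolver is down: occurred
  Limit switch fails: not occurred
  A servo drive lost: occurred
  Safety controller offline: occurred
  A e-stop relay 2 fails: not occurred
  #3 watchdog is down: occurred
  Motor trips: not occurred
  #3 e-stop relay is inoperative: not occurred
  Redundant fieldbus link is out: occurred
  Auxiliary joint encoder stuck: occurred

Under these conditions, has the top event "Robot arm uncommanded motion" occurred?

No

Safety interlock unavailable [AND]: #3 watchdog is down=occurs, Inboard brake stuck=occurs → all inputs occur → occurs.
Controller stage unavailable [OR]: Redundant fieldbus link is out=occurs, Safety controller offline=occurs → at least one input occurs → occurs.
Brake chain inoperative [OR]: #3 e-stop relay is inoperative=not, Safety interlock unavailable=occurs, Controller stage unavailable=occurs, Motor trips=not → at least one input occurs → occurs.
Servo loop unavailable [AND]: Auxiliary joint encoder stuck=occurs, Limit switch fails=not, Backup resolver is down=occurs, A servo drive lost=occurs → not all inputs occur → does not occur.
Feedback branch unavailable [OR]: Servo loop unavailable=not, A e-stop relay 2 fails=not, C watchdog 2 malfunctions=not → no input occurs → does not occur.
Robot arm uncommanded motion [AND]: Brake chain inoperative=occurs, Feedback branch unavailable=not → not all inputs occur → does not occur.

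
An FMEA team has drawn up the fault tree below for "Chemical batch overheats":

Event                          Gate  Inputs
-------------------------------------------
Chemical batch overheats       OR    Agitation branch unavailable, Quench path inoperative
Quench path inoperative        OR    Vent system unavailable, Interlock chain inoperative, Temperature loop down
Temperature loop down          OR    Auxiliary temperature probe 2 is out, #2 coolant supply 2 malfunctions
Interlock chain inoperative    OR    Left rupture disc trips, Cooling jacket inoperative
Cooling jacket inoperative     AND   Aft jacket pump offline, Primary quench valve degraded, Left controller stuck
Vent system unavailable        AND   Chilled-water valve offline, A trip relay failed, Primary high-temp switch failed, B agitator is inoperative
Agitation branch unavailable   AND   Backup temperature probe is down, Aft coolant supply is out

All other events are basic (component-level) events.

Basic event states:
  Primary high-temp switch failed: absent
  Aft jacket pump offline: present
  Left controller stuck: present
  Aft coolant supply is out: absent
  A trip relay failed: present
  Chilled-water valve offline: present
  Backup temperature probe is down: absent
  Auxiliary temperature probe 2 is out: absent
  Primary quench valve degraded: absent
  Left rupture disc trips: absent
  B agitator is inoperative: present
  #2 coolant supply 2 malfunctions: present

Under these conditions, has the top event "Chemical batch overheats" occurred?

Agitation branch unavailable [AND]: Backup temperature probe is down=not, Aft coolant supply is out=not → not all inputs occur → does not occur.
Vent system unavailable [AND]: Chilled-water valve offline=occurs, A trip relay failed=occurs, Primary high-temp switch failed=not, B agitator is inoperative=occurs → not all inputs occur → does not occur.
Cooling jacket inoperative [AND]: Aft jacket pump offline=occurs, Primary quench valve degraded=not, Left controller stuck=occurs → not all inputs occur → does not occur.
Interlock chain inoperative [OR]: Left rupture disc trips=not, Cooling jacket inoperative=not → no input occurs → does not occur.
Temperature loop down [OR]: Auxiliary temperature probe 2 is out=not, #2 coolant supply 2 malfunctions=occurs → at least one input occurs → occurs.
Quench path inoperative [OR]: Vent system unavailable=not, Interlock chain inoperative=not, Temperature loop down=occurs → at least one input occurs → occurs.
Chemical batch overheats [OR]: Agitation branch unavailable=not, Quench path inoperative=occurs → at least one input occurs → occurs.

Yes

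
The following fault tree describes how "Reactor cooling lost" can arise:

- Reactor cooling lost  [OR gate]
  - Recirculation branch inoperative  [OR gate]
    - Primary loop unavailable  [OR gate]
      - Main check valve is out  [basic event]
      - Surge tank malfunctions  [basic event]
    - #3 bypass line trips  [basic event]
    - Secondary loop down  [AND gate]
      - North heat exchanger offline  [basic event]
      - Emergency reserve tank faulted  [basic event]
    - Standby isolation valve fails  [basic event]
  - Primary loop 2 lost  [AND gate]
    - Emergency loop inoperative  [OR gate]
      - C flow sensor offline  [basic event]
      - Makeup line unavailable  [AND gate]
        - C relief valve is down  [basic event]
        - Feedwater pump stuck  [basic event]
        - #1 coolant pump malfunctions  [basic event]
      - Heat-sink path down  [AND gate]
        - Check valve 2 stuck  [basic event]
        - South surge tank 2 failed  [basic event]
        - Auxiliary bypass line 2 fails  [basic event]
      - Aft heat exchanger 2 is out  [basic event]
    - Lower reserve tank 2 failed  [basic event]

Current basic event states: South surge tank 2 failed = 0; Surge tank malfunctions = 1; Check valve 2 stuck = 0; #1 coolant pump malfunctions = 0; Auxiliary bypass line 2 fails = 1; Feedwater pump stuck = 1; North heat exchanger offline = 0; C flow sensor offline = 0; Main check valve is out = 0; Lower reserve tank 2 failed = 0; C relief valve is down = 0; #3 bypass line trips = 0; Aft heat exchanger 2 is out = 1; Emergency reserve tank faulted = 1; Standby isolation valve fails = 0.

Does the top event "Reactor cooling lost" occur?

Yes

Primary loop unavailable [OR]: Main check valve is out=not, Surge tank malfunctions=occurs → at least one input occurs → occurs.
Secondary loop down [AND]: North heat exchanger offline=not, Emergency reserve tank faulted=occurs → not all inputs occur → does not occur.
Recirculation branch inoperative [OR]: Primary loop unavailable=occurs, #3 bypass line trips=not, Secondary loop down=not, Standby isolation valve fails=not → at least one input occurs → occurs.
Makeup line unavailable [AND]: C relief valve is down=not, Feedwater pump stuck=occurs, #1 coolant pump malfunctions=not → not all inputs occur → does not occur.
Heat-sink path down [AND]: Check valve 2 stuck=not, South surge tank 2 failed=not, Auxiliary bypass line 2 fails=occurs → not all inputs occur → does not occur.
Emergency loop inoperative [OR]: C flow sensor offline=not, Makeup line unavailable=not, Heat-sink path down=not, Aft heat exchanger 2 is out=occurs → at least one input occurs → occurs.
Primary loop 2 lost [AND]: Emergency loop inoperative=occurs, Lower reserve tank 2 failed=not → not all inputs occur → does not occur.
Reactor cooling lost [OR]: Recirculation branch inoperative=occurs, Primary loop 2 lost=not → at least one input occurs → occurs.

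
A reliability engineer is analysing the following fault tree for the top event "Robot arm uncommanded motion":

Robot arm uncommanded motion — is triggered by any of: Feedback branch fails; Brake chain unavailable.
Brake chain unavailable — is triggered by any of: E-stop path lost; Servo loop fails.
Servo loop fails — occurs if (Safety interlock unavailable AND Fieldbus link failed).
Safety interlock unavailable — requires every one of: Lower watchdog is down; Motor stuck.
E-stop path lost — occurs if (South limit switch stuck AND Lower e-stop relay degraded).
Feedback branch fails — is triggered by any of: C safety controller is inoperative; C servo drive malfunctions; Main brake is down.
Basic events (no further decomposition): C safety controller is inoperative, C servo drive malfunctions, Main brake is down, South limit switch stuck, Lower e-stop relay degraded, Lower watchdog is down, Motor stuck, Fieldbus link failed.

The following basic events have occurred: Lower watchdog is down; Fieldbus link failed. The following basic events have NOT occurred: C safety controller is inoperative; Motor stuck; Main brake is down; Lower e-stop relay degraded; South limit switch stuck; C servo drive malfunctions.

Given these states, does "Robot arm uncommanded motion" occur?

Feedback branch fails [OR]: C safety controller is inoperative=not, C servo drive malfunctions=not, Main brake is down=not → no input occurs → does not occur.
E-stop path lost [AND]: South limit switch stuck=not, Lower e-stop relay degraded=not → not all inputs occur → does not occur.
Safety interlock unavailable [AND]: Lower watchdog is down=occurs, Motor stuck=not → not all inputs occur → does not occur.
Servo loop fails [AND]: Safety interlock unavailable=not, Fieldbus link failed=occurs → not all inputs occur → does not occur.
Brake chain unavailable [OR]: E-stop path lost=not, Servo loop fails=not → no input occurs → does not occur.
Robot arm uncommanded motion [OR]: Feedback branch fails=not, Brake chain unavailable=not → no input occurs → does not occur.

No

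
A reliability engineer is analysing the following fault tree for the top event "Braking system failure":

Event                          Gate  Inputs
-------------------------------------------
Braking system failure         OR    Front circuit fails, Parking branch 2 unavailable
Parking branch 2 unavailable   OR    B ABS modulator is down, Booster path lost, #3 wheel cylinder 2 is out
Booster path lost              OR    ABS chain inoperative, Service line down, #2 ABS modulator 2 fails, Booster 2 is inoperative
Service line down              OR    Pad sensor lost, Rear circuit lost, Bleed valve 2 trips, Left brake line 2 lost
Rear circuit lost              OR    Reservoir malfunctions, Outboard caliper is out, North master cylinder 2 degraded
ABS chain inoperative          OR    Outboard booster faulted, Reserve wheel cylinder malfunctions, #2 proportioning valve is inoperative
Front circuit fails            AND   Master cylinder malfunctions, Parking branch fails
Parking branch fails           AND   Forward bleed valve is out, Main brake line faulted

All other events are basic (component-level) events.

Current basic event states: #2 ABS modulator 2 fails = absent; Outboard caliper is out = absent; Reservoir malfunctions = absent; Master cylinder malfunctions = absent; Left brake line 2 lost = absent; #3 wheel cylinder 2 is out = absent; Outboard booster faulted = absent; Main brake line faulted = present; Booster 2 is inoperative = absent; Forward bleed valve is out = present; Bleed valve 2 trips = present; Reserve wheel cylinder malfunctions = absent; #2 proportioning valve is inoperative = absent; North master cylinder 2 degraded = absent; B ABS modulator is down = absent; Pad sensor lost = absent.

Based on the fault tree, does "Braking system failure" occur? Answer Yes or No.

Parking branch fails [AND]: Forward bleed valve is out=occurs, Main brake line faulted=occurs → all inputs occur → occurs.
Front circuit fails [AND]: Master cylinder malfunctions=not, Parking branch fails=occurs → not all inputs occur → does not occur.
ABS chain inoperative [OR]: Outboard booster faulted=not, Reserve wheel cylinder malfunctions=not, #2 proportioning valve is inoperative=not → no input occurs → does not occur.
Rear circuit lost [OR]: Reservoir malfunctions=not, Outboard caliper is out=not, North master cylinder 2 degraded=not → no input occurs → does not occur.
Service line down [OR]: Pad sensor lost=not, Rear circuit lost=not, Bleed valve 2 trips=occurs, Left brake line 2 lost=not → at least one input occurs → occurs.
Booster path lost [OR]: ABS chain inoperative=not, Service line down=occurs, #2 ABS modulator 2 fails=not, Booster 2 is inoperative=not → at least one input occurs → occurs.
Parking branch 2 unavailable [OR]: B ABS modulator is down=not, Booster path lost=occurs, #3 wheel cylinder 2 is out=not → at least one input occurs → occurs.
Braking system failure [OR]: Front circuit fails=not, Parking branch 2 unavailable=occurs → at least one input occurs → occurs.

Yes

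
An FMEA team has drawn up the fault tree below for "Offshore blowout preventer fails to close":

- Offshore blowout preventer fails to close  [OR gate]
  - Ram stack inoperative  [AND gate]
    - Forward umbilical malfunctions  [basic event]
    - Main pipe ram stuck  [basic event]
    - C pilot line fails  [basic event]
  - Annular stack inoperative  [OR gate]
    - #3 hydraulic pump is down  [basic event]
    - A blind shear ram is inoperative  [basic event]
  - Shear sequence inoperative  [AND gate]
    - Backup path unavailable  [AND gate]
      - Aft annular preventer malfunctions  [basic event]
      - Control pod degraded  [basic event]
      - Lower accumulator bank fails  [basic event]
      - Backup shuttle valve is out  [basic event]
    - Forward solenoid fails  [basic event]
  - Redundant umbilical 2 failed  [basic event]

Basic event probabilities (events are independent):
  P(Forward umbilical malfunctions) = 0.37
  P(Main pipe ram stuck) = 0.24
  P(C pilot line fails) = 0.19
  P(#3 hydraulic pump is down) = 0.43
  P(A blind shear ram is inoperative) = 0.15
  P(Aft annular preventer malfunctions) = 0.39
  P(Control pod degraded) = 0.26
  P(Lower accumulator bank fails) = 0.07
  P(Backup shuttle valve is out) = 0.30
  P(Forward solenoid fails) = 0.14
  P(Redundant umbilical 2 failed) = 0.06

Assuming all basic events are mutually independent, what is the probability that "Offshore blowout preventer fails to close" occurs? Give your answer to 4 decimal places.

P(Ram stack inoperative) [AND] = 0.37 × 0.24 × 0.19 = 0.016872
P(Annular stack inoperative) [OR] = 1 − (1−0.43) × (1−0.15) = 0.515500
P(Backup path unavailable) [AND] = 0.39 × 0.26 × 0.07 × 0.30 = 0.002129
P(Shear sequence inoperative) [AND] = 0.002129 × 0.14 = 0.000298
P(Offshore blowout preventer fails to close) [OR] = 1 − (1−0.016872) × (1−0.515500) × (1−0.000298) × (1−0.06) = 0.552387
Rounded to 4 decimal places: P(Offshore blowout preventer fails to close) ≈ 0.5524.

0.5524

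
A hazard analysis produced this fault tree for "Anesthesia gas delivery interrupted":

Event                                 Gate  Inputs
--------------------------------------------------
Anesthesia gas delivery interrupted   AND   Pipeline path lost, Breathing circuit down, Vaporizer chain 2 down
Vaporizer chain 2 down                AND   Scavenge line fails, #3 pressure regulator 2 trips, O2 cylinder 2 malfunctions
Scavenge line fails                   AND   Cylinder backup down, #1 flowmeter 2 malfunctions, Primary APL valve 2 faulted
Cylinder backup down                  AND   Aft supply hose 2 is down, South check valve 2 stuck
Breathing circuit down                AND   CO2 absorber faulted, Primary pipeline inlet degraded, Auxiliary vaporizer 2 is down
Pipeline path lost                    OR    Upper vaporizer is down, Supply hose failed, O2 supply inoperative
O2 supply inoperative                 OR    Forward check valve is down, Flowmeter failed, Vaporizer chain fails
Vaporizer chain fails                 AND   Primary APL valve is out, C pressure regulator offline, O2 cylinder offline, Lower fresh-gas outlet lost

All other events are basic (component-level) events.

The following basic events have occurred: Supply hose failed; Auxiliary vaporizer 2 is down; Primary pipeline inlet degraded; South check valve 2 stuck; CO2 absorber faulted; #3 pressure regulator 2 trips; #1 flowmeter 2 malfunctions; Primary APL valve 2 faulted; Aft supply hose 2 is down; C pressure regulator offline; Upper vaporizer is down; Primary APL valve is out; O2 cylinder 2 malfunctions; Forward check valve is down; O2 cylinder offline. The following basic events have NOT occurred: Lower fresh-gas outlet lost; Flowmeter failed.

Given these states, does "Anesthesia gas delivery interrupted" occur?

Vaporizer chain fails [AND]: Primary APL valve is out=occurs, C pressure regulator offline=occurs, O2 cylinder offline=occurs, Lower fresh-gas outlet lost=not → not all inputs occur → does not occur.
O2 supply inoperative [OR]: Forward check valve is down=occurs, Flowmeter failed=not, Vaporizer chain fails=not → at least one input occurs → occurs.
Pipeline path lost [OR]: Upper vaporizer is down=occurs, Supply hose failed=occurs, O2 supply inoperative=occurs → at least one input occurs → occurs.
Breathing circuit down [AND]: CO2 absorber faulted=occurs, Primary pipeline inlet degraded=occurs, Auxiliary vaporizer 2 is down=occurs → all inputs occur → occurs.
Cylinder backup down [AND]: Aft supply hose 2 is down=occurs, South check valve 2 stuck=occurs → all inputs occur → occurs.
Scavenge line fails [AND]: Cylinder backup down=occurs, #1 flowmeter 2 malfunctions=occurs, Primary APL valve 2 faulted=occurs → all inputs occur → occurs.
Vaporizer chain 2 down [AND]: Scavenge line fails=occurs, #3 pressure regulator 2 trips=occurs, O2 cylinder 2 malfunctions=occurs → all inputs occur → occurs.
Anesthesia gas delivery interrupted [AND]: Pipeline path lost=occurs, Breathing circuit down=occurs, Vaporizer chain 2 down=occurs → all inputs occur → occurs.

Yes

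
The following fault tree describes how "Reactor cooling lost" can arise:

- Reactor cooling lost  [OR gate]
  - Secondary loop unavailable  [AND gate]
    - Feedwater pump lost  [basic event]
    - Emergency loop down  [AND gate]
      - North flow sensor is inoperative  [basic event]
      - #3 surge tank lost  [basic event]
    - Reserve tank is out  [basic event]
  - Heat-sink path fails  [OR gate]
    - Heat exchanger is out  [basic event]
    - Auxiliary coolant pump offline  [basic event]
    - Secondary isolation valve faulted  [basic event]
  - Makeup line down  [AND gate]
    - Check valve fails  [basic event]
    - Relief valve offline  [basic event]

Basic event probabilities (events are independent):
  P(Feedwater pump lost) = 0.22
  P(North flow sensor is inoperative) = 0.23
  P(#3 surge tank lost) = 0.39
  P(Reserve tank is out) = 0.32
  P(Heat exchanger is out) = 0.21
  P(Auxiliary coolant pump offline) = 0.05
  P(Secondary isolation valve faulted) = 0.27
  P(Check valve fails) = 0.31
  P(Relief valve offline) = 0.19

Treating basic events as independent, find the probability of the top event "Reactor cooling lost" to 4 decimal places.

P(Emergency loop down) [AND] = 0.23 × 0.39 = 0.089700
P(Secondary loop unavailable) [AND] = 0.22 × 0.089700 × 0.32 = 0.006315
P(Heat-sink path fails) [OR] = 1 − (1−0.21) × (1−0.05) × (1−0.27) = 0.452135
P(Makeup line down) [AND] = 0.31 × 0.19 = 0.058900
P(Reactor cooling lost) [OR] = 1 − (1−0.006315) × (1−0.452135) × (1−0.058900) = 0.487660
Rounded to 4 decimal places: P(Reactor cooling lost) ≈ 0.4877.

0.4877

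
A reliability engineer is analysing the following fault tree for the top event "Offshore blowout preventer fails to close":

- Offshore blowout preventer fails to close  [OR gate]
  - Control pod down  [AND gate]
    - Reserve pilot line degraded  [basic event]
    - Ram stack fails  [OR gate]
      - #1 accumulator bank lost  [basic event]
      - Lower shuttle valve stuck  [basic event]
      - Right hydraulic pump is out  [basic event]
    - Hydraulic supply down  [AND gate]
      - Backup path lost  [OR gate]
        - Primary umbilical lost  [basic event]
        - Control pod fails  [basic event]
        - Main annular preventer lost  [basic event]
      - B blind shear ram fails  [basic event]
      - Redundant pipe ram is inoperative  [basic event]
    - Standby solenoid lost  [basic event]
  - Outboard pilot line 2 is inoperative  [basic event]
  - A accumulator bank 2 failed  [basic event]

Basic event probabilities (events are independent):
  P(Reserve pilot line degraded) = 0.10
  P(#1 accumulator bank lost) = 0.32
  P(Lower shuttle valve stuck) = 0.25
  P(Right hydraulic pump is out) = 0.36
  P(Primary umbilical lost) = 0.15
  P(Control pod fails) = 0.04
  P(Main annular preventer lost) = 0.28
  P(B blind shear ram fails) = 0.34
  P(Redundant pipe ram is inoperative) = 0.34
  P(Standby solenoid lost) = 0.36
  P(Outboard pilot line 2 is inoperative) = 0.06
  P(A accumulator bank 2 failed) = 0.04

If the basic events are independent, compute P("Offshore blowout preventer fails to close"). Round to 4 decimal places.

P(Ram stack fails) [OR] = 1 − (1−0.32) × (1−0.25) × (1−0.36) = 0.673600
P(Backup path lost) [OR] = 1 − (1−0.15) × (1−0.04) × (1−0.28) = 0.412480
P(Hydraulic supply down) [AND] = 0.412480 × 0.34 × 0.34 = 0.047683
P(Control pod down) [AND] = 0.10 × 0.673600 × 0.047683 × 0.36 = 0.001156
P(Offshore blowout preventer fails to close) [OR] = 1 − (1−0.001156) × (1−0.06) × (1−0.04) = 0.098643
Rounded to 4 decimal places: P(Offshore blowout preventer fails to close) ≈ 0.0986.

0.0986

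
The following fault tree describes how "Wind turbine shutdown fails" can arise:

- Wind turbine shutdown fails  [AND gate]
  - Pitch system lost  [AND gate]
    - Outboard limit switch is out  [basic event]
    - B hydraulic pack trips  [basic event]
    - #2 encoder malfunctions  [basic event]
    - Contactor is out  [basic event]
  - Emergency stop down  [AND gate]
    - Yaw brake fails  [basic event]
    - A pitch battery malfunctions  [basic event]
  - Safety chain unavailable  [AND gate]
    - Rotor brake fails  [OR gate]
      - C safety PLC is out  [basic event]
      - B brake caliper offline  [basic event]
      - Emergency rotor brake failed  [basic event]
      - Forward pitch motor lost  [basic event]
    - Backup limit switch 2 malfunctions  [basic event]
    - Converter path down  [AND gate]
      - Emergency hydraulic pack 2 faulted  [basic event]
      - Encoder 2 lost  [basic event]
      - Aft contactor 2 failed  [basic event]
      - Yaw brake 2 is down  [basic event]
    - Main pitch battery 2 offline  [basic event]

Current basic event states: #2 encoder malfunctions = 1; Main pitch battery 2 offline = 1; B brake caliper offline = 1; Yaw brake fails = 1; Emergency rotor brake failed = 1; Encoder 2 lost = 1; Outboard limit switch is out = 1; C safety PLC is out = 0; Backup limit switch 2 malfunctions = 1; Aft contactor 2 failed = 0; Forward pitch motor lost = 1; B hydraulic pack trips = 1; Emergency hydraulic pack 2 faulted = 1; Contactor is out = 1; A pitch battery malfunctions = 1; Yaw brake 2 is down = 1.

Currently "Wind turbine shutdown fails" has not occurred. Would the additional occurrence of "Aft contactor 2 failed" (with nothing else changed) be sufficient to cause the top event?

Yes

Counterfactual: set "Aft contactor 2 failed" to occurred.
Pitch system lost [AND]: Outboard limit switch is out=occurs, B hydraulic pack trips=occurs, #2 encoder malfunctions=occurs, Contactor is out=occurs → all inputs occur → occurs.
Emergency stop down [AND]: Yaw brake fails=occurs, A pitch battery malfunctions=occurs → all inputs occur → occurs.
Rotor brake fails [OR]: C safety PLC is out=not, B brake caliper offline=occurs, Emergency rotor brake failed=occurs, Forward pitch motor lost=occurs → at least one input occurs → occurs.
Converter path down [AND]: Emergency hydraulic pack 2 faulted=occurs, Encoder 2 lost=occurs, Aft contactor 2 failed=occurs, Yaw brake 2 is down=occurs → all inputs occur → occurs.
Safety chain unavailable [AND]: Rotor brake fails=occurs, Backup limit switch 2 malfunctions=occurs, Converter path down=occurs, Main pitch battery 2 offline=occurs → all inputs occur → occurs.
Wind turbine shutdown fails [AND]: Pitch system lost=occurs, Emergency stop down=occurs, Safety chain unavailable=occurs → all inputs occur → occurs.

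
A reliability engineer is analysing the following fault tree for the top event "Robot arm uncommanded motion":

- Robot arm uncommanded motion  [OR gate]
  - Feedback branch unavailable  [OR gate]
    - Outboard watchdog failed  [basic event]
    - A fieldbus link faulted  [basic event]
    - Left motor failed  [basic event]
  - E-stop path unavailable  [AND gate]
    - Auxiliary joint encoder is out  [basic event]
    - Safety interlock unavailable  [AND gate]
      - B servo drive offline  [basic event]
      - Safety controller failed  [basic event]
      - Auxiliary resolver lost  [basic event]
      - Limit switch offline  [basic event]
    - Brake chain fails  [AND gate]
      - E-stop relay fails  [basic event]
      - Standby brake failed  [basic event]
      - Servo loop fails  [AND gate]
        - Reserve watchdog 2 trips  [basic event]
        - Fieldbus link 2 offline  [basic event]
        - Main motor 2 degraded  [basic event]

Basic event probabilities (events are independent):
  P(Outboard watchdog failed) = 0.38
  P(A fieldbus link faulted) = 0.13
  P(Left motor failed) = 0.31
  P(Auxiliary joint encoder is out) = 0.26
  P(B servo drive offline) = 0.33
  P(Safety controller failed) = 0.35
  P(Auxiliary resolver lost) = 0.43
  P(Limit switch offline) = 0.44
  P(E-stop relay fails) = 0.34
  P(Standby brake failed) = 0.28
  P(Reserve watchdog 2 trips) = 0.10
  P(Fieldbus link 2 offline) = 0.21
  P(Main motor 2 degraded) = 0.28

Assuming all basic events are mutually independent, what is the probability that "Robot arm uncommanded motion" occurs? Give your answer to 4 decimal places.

0.6278

P(Feedback branch unavailable) [OR] = 1 − (1−0.38) × (1−0.13) × (1−0.31) = 0.627814
P(Safety interlock unavailable) [AND] = 0.33 × 0.35 × 0.43 × 0.44 = 0.021853
P(Servo loop fails) [AND] = 0.10 × 0.21 × 0.28 = 0.005880
P(Brake chain fails) [AND] = 0.34 × 0.28 × 0.005880 = 0.000560
P(E-stop path unavailable) [AND] = 0.26 × 0.021853 × 0.000560 = 0.000003
P(Robot arm uncommanded motion) [OR] = 1 − (1−0.627814) × (1−0.000003) = 0.627815
Rounded to 4 decimal places: P(Robot arm uncommanded motion) ≈ 0.6278.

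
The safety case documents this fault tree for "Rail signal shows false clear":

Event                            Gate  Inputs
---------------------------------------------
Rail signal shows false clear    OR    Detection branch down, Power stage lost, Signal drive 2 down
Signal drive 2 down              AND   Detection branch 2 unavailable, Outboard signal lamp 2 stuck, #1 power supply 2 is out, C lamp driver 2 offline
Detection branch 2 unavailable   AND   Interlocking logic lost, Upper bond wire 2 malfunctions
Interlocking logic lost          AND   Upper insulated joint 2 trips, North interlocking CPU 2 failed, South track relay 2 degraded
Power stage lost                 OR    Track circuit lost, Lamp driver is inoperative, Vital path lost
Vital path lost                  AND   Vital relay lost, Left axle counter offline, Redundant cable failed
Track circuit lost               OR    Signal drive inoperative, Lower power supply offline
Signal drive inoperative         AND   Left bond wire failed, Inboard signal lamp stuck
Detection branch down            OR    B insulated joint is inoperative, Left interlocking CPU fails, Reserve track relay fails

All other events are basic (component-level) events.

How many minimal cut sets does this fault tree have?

Detection branch down [OR]: union of children's cut sets → 3 cut set(s).
Signal drive inoperative [AND]: one cut set from each child combined → 1 × 1 = 1 cut set(s).
Track circuit lost [OR]: union of children's cut sets → 2 cut set(s).
Vital path lost [AND]: one cut set from each child combined → 1 × 1 × 1 = 1 cut set(s).
Power stage lost [OR]: union of children's cut sets → 4 cut set(s).
Interlocking logic lost [AND]: one cut set from each child combined → 1 × 1 × 1 = 1 cut set(s).
Detection branch 2 unavailable [AND]: one cut set from each child combined → 1 × 1 = 1 cut set(s).
Signal drive 2 down [AND]: one cut set from each child combined → 1 × 1 × 1 × 1 = 1 cut set(s).
Rail signal shows false clear [OR]: union of children's cut sets → 8 cut set(s).
Minimal cut sets: {B insulated joint is inoperative}; {Left interlocking CPU fails}; {Reserve track relay fails}; {Inboard signal lamp stuck, Left bond wire failed}; {Lower power supply offline}; {Lamp driver is inoperative}; {Left axle counter offline, Redundant cable failed, Vital relay lost}; {#1 power supply 2 is out, C lamp driver 2 offline, North interlocking CPU 2 failed, Outboard signal lamp 2 stuck, South track relay 2 degraded, Upper bond wire 2 malfunctions, Upper insulated joint 2 trips}.

8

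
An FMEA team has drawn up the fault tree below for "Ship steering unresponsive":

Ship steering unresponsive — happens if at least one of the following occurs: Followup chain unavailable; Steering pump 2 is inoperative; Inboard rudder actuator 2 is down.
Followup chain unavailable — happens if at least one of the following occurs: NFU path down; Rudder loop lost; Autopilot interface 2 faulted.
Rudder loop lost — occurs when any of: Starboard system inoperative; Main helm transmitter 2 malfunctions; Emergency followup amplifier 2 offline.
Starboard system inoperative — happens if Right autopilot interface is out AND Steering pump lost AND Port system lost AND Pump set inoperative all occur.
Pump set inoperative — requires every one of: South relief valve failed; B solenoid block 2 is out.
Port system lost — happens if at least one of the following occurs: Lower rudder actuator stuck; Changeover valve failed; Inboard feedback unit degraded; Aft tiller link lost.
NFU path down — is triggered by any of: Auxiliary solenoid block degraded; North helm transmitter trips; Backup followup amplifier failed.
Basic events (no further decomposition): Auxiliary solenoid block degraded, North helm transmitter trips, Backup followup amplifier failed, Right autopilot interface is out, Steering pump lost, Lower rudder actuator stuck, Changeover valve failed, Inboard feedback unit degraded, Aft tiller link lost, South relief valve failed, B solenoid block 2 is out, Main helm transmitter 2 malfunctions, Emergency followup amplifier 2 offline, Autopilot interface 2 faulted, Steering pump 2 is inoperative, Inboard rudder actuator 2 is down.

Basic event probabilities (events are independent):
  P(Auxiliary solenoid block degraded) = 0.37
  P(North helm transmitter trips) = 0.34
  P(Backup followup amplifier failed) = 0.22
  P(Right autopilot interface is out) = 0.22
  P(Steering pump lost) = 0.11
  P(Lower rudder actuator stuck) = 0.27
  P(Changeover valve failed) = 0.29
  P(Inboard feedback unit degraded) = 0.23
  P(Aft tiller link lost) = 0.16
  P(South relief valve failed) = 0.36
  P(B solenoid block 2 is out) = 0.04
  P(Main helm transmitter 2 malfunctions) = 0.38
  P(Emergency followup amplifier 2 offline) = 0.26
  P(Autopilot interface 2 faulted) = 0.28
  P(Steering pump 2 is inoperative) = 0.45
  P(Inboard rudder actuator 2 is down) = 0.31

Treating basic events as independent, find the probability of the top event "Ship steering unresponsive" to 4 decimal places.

0.9594

P(NFU path down) [OR] = 1 − (1−0.37) × (1−0.34) × (1−0.22) = 0.675676
P(Port system lost) [OR] = 1 − (1−0.27) × (1−0.29) × (1−0.23) × (1−0.16) = 0.664764
P(Pump set inoperative) [AND] = 0.36 × 0.04 = 0.014400
P(Starboard system inoperative) [AND] = 0.22 × 0.11 × 0.664764 × 0.014400 = 0.000232
P(Rudder loop lost) [OR] = 1 − (1−0.000232) × (1−0.38) × (1−0.26) = 0.541306
P(Followup chain unavailable) [OR] = 1 − (1−0.675676) × (1−0.541306) × (1−0.28) = 0.892889
P(Ship steering unresponsive) [OR] = 1 − (1−0.892889) × (1−0.45) × (1−0.31) = 0.959351
Rounded to 4 decimal places: P(Ship steering unresponsive) ≈ 0.9594.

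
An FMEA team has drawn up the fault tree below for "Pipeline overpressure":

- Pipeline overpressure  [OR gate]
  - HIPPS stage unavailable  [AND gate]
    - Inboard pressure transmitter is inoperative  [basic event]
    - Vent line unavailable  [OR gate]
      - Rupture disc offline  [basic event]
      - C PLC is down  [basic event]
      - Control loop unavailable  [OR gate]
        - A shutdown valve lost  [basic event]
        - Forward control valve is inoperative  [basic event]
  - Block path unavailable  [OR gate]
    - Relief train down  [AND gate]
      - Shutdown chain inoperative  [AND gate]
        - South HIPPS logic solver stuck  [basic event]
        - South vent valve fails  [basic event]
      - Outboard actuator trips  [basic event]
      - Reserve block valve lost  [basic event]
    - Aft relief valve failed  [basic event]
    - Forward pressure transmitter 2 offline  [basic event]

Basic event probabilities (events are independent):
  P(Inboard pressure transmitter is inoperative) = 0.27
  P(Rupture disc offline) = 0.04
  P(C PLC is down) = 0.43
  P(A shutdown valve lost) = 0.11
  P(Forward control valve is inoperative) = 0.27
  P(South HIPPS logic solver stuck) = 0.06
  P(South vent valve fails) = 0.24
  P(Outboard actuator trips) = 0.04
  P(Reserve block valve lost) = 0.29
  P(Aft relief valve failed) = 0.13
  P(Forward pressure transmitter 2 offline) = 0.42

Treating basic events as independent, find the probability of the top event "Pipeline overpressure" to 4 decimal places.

0.5833

P(Control loop unavailable) [OR] = 1 − (1−0.11) × (1−0.27) = 0.350300
P(Vent line unavailable) [OR] = 1 − (1−0.04) × (1−0.43) × (1−0.350300) = 0.644484
P(HIPPS stage unavailable) [AND] = 0.27 × 0.644484 = 0.174011
P(Shutdown chain inoperative) [AND] = 0.06 × 0.24 = 0.014400
P(Relief train down) [AND] = 0.014400 × 0.04 × 0.29 = 0.000167
P(Block path unavailable) [OR] = 1 − (1−0.000167) × (1−0.13) × (1−0.42) = 0.495484
P(Pipeline overpressure) [OR] = 1 − (1−0.174011) × (1−0.495484) = 0.583275
Rounded to 4 decimal places: P(Pipeline overpressure) ≈ 0.5833.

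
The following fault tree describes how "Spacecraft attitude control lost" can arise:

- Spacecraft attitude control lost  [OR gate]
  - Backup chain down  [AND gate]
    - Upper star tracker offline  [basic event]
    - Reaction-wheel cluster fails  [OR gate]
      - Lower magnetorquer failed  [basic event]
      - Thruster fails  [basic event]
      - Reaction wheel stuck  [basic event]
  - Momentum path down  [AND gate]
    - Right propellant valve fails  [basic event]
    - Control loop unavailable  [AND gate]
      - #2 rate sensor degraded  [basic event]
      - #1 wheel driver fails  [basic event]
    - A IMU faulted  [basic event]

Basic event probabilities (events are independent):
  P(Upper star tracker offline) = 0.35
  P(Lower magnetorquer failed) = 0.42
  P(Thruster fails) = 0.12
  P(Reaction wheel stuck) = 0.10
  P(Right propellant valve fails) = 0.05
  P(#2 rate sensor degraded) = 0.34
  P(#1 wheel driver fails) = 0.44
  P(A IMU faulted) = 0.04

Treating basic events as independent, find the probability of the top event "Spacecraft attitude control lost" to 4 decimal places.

0.1895

P(Reaction-wheel cluster fails) [OR] = 1 − (1−0.42) × (1−0.12) × (1−0.10) = 0.540640
P(Backup chain down) [AND] = 0.35 × 0.540640 = 0.189224
P(Control loop unavailable) [AND] = 0.34 × 0.44 = 0.149600
P(Momentum path down) [AND] = 0.05 × 0.149600 × 0.04 = 0.000299
P(Spacecraft attitude control lost) [OR] = 1 − (1−0.189224) × (1−0.000299) = 0.189466
Rounded to 4 decimal places: P(Spacecraft attitude control lost) ≈ 0.1895.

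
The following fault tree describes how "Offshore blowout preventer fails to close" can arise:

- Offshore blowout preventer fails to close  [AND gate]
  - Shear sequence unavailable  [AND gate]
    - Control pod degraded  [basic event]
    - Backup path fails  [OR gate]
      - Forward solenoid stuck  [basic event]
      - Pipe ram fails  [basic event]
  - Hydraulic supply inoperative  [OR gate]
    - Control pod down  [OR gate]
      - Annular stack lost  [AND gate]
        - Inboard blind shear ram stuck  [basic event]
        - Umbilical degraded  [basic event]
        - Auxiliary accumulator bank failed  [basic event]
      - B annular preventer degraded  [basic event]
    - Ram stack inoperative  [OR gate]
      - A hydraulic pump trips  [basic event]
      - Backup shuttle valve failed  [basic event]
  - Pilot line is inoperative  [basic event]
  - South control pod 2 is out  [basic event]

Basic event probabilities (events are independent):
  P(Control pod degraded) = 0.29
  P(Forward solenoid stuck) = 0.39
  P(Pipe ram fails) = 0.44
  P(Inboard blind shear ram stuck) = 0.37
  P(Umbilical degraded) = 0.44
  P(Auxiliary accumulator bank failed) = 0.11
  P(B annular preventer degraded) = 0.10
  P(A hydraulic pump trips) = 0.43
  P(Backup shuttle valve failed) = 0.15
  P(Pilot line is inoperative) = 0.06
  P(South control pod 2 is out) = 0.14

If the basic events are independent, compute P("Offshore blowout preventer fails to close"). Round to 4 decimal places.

0.0009

P(Backup path fails) [OR] = 1 − (1−0.39) × (1−0.44) = 0.658400
P(Shear sequence unavailable) [AND] = 0.29 × 0.658400 = 0.190936
P(Annular stack lost) [AND] = 0.37 × 0.44 × 0.11 = 0.017908
P(Control pod down) [OR] = 1 − (1−0.017908) × (1−0.10) = 0.116117
P(Ram stack inoperative) [OR] = 1 − (1−0.43) × (1−0.15) = 0.515500
P(Hydraulic supply inoperative) [OR] = 1 − (1−0.116117) × (1−0.515500) = 0.571759
P(Offshore blowout preventer fails to close) [AND] = 0.190936 × 0.571759 × 0.06 × 0.14 = 0.000917
Rounded to 4 decimal places: P(Offshore blowout preventer fails to close) ≈ 0.0009.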